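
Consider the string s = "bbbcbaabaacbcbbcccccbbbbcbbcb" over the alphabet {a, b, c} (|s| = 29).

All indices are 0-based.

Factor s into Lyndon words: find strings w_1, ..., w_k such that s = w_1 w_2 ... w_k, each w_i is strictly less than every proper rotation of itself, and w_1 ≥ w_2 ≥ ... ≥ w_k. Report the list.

["bbbc", "b", "aabaacbcbbcccccbbbbcbbcb"]

emit factor 1: 'bbbc' (i=0, period=4)
emit factor 2: 'b' (i=4, period=1)
emit factor 3: 'aabaacbcbbcccccbbbbcbbcb' (i=5, period=24)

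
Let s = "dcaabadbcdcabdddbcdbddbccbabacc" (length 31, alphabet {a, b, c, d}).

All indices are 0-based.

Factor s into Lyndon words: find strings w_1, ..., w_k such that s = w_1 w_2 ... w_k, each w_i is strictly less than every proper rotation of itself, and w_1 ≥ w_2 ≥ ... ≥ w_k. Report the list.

["d", "c", "aabadbcdcabdddbcdbddbccbabacc"]

emit factor 1: 'd' (i=0, period=1)
emit factor 2: 'c' (i=1, period=1)
emit factor 3: 'aabadbcdcabdddbcdbddbccbabacc' (i=2, period=29)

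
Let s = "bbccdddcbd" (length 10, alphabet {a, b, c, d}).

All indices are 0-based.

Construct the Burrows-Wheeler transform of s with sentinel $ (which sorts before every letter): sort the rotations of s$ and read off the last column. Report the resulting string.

rank  rotation     last
    0  $bbccdddcbd  d
    1  bbccdddcbd$  $
    2  bccdddcbd$b  b
    3  bd$bbccdddc  c
    4  cbd$bbccddd  d
    5  ccdddcbd$bb  b
    6  cdddcbd$bbc  c
    7  d$bbccdddcb  b
    8  dcbd$bbccdd  d
    9  ddcbd$bbccd  d
   10  dddcbd$bbcc  c

d$bcdbcbddc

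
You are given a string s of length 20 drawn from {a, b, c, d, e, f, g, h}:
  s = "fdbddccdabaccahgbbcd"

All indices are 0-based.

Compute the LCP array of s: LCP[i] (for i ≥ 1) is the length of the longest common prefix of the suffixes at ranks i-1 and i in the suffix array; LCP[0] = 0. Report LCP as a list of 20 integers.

[0, 1, 1, 0, 1, 1, 1, 0, 1, 2, 1, 2, 0, 1, 1, 1, 1, 0, 0, 0]

rank→(start, suffix):
  0 → (8, 'abaccahgbbcd')
  1 → (10, 'accahgbbcd')
  2 → (13, 'ahgbbcd')
  3 → (9, 'baccahgbbcd')
  4 → (16, 'bbcd')
  5 → (17, 'bcd')
  6 → (2, 'bddccdabaccahgbbcd')
  7 → (12, 'cahgbbcd')
  8 → (11, 'ccahgbbcd')
  9 → (5, 'ccdabaccahgbbcd')
  10 → (18, 'cd')
  11 → (6, 'cdabaccahgbbcd')
  12 → (19, 'd')
  13 → (7, 'dabaccahgbbcd')
  14 → (1, 'dbddccdabaccahgbbcd')
  15 → (4, 'dccdabaccahgbbcd')
  16 → (3, 'ddccdabaccahgbbcd')
  17 → (0, 'fdbddccdabaccahgbbcd')
  18 → (15, 'gbbcd')
  19 → (14, 'hgbbcd')

SA = [8, 10, 13, 9, 16, 17, 2, 12, 11, 5, 18, 6, 19, 7, 1, 4, 3, 0, 15, 14]
i: (SA[i-1],SA[i]) lcp shared
  1: (8,10) 1 'a'
  2: (10,13) 1 'a'
  3: (13,9) 0 ''
  4: (9,16) 1 'b'
  5: (16,17) 1 'b'
  6: (17,2) 1 'b'
  7: (2,12) 0 ''
  8: (12,11) 1 'c'
  9: (11,5) 2 'cc'
  10: (5,18) 1 'c'
  11: (18,6) 2 'cd'
  12: (6,19) 0 ''
  13: (19,7) 1 'd'
  14: (7,1) 1 'd'
  15: (1,4) 1 'd'
  16: (4,3) 1 'd'
  17: (3,0) 0 ''
  18: (0,15) 0 ''
  19: (15,14) 0 ''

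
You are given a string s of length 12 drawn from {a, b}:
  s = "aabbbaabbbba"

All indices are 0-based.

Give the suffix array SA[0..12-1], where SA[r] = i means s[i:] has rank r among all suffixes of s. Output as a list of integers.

[11, 0, 5, 1, 6, 10, 4, 9, 3, 8, 2, 7]

rank→(start, suffix):
  0 → (11, 'a')
  1 → (0, 'aabbbaabbbba')
  2 → (5, 'aabbbba')
  3 → (1, 'abbbaabbbba')
  4 → (6, 'abbbba')
  5 → (10, 'ba')
  6 → (4, 'baabbbba')
  7 → (9, 'bba')
  8 → (3, 'bbaabbbba')
  9 → (8, 'bbba')
  10 → (2, 'bbbaabbbba')
  11 → (7, 'bbbba')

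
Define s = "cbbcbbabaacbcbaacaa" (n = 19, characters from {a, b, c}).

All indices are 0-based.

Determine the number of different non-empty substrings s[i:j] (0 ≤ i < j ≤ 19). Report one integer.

159

rank→(start, suffix):
  0 → (18, 'a')
  1 → (17, 'aa')
  2 → (14, 'aacaa')
  3 → (8, 'aacbcbaacaa')
  4 → (6, 'abaacbcbaacaa')
  5 → (15, 'acaa')
  6 → (9, 'acbcbaacaa')
  7 → (13, 'baacaa')
  8 → (7, 'baacbcbaacaa')
  9 → (5, 'babaacbcbaacaa')
  10 → (4, 'bbabaacbcbaacaa')
  11 → (1, 'bbcbbabaacbcbaacaa')
  12 → (11, 'bcbaacaa')
  13 → (2, 'bcbbabaacbcbaacaa')
  14 → (16, 'caa')
  15 → (12, 'cbaacaa')
  16 → (3, 'cbbabaacbcbaacaa')
  17 → (0, 'cbbcbbabaacbcbaacaa')
  18 → (10, 'cbcbaacaa')

SA = [18, 17, 14, 8, 6, 15, 9, 13, 7, 5, 4, 1, 11, 2, 16, 12, 3, 0, 10]
i: (SA[i-1],SA[i]) lcp shared
  1: (18,17) 1 'a'
  2: (17,14) 2 'aa'
  3: (14,8) 3 'aac'
  4: (8,6) 1 'a'
  5: (6,15) 1 'a'
  6: (15,9) 2 'ac'
  7: (9,13) 0 ''
  8: (13,7) 4 'baac'
  9: (7,5) 2 'ba'
  10: (5,4) 1 'b'
  11: (4,1) 2 'bb'
  12: (1,11) 1 'b'
  13: (11,2) 3 'bcb'
  14: (2,16) 0 ''
  15: (16,12) 1 'c'
  16: (12,3) 2 'cb'
  17: (3,0) 3 'cbb'
  18: (0,10) 2 'cb'

n(n+1)/2 = 19·20/2 = 190
Σ LCP = 0 + 1 + 2 + 3 + 1 + 1 + 2 + 0 + 4 + 2 + 1 + 2 + 1 + 3 + 0 + 1 + 2 + 3 + 2 = 31
distinct = 190 − 31 = 159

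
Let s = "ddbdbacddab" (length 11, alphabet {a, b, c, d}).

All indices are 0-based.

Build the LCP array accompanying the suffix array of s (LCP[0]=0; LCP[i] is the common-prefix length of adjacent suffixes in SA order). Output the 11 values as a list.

[0, 1, 0, 1, 1, 0, 0, 1, 2, 1, 2]

rank→(start, suffix):
  0 → (9, 'ab')
  1 → (5, 'acddab')
  2 → (10, 'b')
  3 → (4, 'bacddab')
  4 → (2, 'bdbacddab')
  5 → (6, 'cddab')
  6 → (8, 'dab')
  7 → (3, 'dbacddab')
  8 → (1, 'dbdbacddab')
  9 → (7, 'ddab')
  10 → (0, 'ddbdbacddab')

SA = [9, 5, 10, 4, 2, 6, 8, 3, 1, 7, 0]
rank  pair      lcp
   1  s[9:],s[5:]  1  'a'
   2  s[5:],s[10:]  0  ''
   3  s[10:],s[4:]  1  'b'
   4  s[4:],s[2:]  1  'b'
   5  s[2:],s[6:]  0  ''
   6  s[6:],s[8:]  0  ''
   7  s[8:],s[3:]  1  'd'
   8  s[3:],s[1:]  2  'db'
   9  s[1:],s[7:]  1  'd'
  10  s[7:],s[0:]  2  'dd'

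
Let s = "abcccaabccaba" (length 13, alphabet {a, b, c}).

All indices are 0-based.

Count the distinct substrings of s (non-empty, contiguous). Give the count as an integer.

71

rank | idx | suffix
   0 |  12 | a
   1 |   5 | aabccaba
   2 |  10 | aba
   3 |   6 | abccaba
   4 |   0 | abcccaabccaba
   5 |  11 | ba
   6 |   7 | bccaba
   7 |   1 | bcccaabccaba
   8 |   4 | caabccaba
   9 |   9 | caba
  10 |   3 | ccaabccaba
  11 |   8 | ccaba
  12 |   2 | cccaabccaba

SA = [12, 5, 10, 6, 0, 11, 7, 1, 4, 9, 3, 8, 2]
[i] adj suffixes → lcp
  [1] 12/5 → 1 ('a')
  [2] 5/10 → 1 ('a')
  [3] 10/6 → 2 ('ab')
  [4] 6/0 → 4 ('abcc')
  [5] 0/11 → 0 ('')
  [6] 11/7 → 1 ('b')
  [7] 7/1 → 3 ('bcc')
  [8] 1/4 → 0 ('')
  [9] 4/9 → 2 ('ca')
  [10] 9/3 → 1 ('c')
  [11] 3/8 → 3 ('cca')
  [12] 8/2 → 2 ('cc')

n(n+1)/2 = 13·14/2 = 91
Σ LCP = 0 + 1 + 1 + 2 + 4 + 0 + 1 + 3 + 0 + 2 + 1 + 3 + 2 = 20
distinct = 91 − 20 = 71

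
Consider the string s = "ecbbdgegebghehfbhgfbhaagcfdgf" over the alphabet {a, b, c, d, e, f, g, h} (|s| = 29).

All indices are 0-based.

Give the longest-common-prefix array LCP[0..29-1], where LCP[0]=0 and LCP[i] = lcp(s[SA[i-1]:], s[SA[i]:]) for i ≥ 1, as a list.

rank | idx | suffix
   0 |  21 | aagcfdgf
   1 |  22 | agcfdgf
   2 |   2 | bbdgegebghehfbhgfbhaagcfdgf
   3 |   3 | bdgegebghehfbhgfbhaagcfdgf
   4 |   9 | bghehfbhgfbhaagcfdgf
   5 |  19 | bhaagcfdgf
   6 |  15 | bhgfbhaagcfdgf
   7 |   1 | cbbdgegebghehfbhgfbhaagcfdgf
   8 |  24 | cfdgf
   9 |   4 | dgegebghehfbhgfbhaagcfdgf
  10 |  26 | dgf
  11 |   8 | ebghehfbhgfbhaagcfdgf
  12 |   0 | ecbbdgegebghehfbhgfbhaagcfdgf
  13 |   6 | egebghehfbhgfbhaagcfdgf
  14 |  12 | ehfbhgfbhaagcfdgf
  15 |  28 | f
  16 |  18 | fbhaagcfdgf
  17 |  14 | fbhgfbhaagcfdgf
  18 |  25 | fdgf
  19 |  23 | gcfdgf
  20 |   7 | gebghehfbhgfbhaagcfdgf
  21 |   5 | gegebghehfbhgfbhaagcfdgf
  22 |  27 | gf
  23 |  17 | gfbhaagcfdgf
  24 |  10 | ghehfbhgfbhaagcfdgf
  25 |  20 | haagcfdgf
  26 |  11 | hehfbhgfbhaagcfdgf
  27 |  13 | hfbhgfbhaagcfdgf
  28 |  16 | hgfbhaagcfdgf

SA = [21, 22, 2, 3, 9, 19, 15, 1, 24, 4, 26, 8, 0, 6, 12, 28, 18, 14, 25, 23, 7, 5, 27, 17, 10, 20, 11, 13, 16]
i: (SA[i-1],SA[i]) lcp shared
  1: (21,22) 1 'a'
  2: (22,2) 0 ''
  3: (2,3) 1 'b'
  4: (3,9) 1 'b'
  5: (9,19) 1 'b'
  6: (19,15) 2 'bh'
  7: (15,1) 0 ''
  8: (1,24) 1 'c'
  9: (24,4) 0 ''
  10: (4,26) 2 'dg'
  11: (26,8) 0 ''
  12: (8,0) 1 'e'
  13: (0,6) 1 'e'
  14: (6,12) 1 'e'
  15: (12,28) 0 ''
  16: (28,18) 1 'f'
  17: (18,14) 3 'fbh'
  18: (14,25) 1 'f'
  19: (25,23) 0 ''
  20: (23,7) 1 'g'
  21: (7,5) 2 'ge'
  22: (5,27) 1 'g'
  23: (27,17) 2 'gf'
  24: (17,10) 1 'g'
  25: (10,20) 0 ''
  26: (20,11) 1 'h'
  27: (11,13) 1 'h'
  28: (13,16) 1 'h'

[0, 1, 0, 1, 1, 1, 2, 0, 1, 0, 2, 0, 1, 1, 1, 0, 1, 3, 1, 0, 1, 2, 1, 2, 1, 0, 1, 1, 1]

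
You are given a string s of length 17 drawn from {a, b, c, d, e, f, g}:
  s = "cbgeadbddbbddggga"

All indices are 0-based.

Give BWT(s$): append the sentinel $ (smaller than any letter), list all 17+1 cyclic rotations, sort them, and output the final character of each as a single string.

ageddbc$dabbdggbgd

rank  rotation            last
    0  $cbgeadbddbbddggga  a
    1  a$cbgeadbddbbddggg  g
    2  adbddbbddggga$cbge  e
    3  bbddggga$cbgeadbdd  d
    4  bddbbddggga$cbgead  d
    5  bddggga$cbgeadbddb  b
    6  bgeadbddbbddggga$c  c
    7  cbgeadbddbbddggga$  $
    8  dbbddggga$cbgeadbd  d
    9  dbddbbddggga$cbgea  a
   10  ddbbddggga$cbgeadb  b
   11  ddggga$cbgeadbddbb  b
   12  dggga$cbgeadbddbbd  d
   13  eadbddbbddggga$cbg  g
   14  ga$cbgeadbddbbddgg  g
   15  geadbddbbddggga$cb  b
   16  gga$cbgeadbddbbddg  g
   17  ggga$cbgeadbddbbdd  d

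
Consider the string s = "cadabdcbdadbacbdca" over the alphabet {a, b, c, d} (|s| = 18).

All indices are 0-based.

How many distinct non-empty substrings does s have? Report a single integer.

sorted suffixes:
  #0 SA[0]=17  'a'
  #1 SA[1]=3  'abdcbdadbacbdca'
  #2 SA[2]=12  'acbdca'
  #3 SA[3]=1  'adabdcbdadbacbdca'
  #4 SA[4]=9  'adbacbdca'
  #5 SA[5]=11  'bacbdca'
  #6 SA[6]=7  'bdadbacbdca'
  #7 SA[7]=14  'bdca'
  #8 SA[8]=4  'bdcbdadbacbdca'
  #9 SA[9]=16  'ca'
  #10 SA[10]=0  'cadabdcbdadbacbdca'
  #11 SA[11]=6  'cbdadbacbdca'
  #12 SA[12]=13  'cbdca'
  #13 SA[13]=2  'dabdcbdadbacbdca'
  #14 SA[14]=8  'dadbacbdca'
  #15 SA[15]=10  'dbacbdca'
  #16 SA[16]=15  'dca'
  #17 SA[17]=5  'dcbdadbacbdca'

SA = [17, 3, 12, 1, 9, 11, 7, 14, 4, 16, 0, 6, 13, 2, 8, 10, 15, 5]
[i] adj suffixes → lcp
  [1] 17/3 → 1 ('a')
  [2] 3/12 → 1 ('a')
  [3] 12/1 → 1 ('a')
  [4] 1/9 → 2 ('ad')
  [5] 9/11 → 0 ('')
  [6] 11/7 → 1 ('b')
  [7] 7/14 → 2 ('bd')
  [8] 14/4 → 3 ('bdc')
  [9] 4/16 → 0 ('')
  [10] 16/0 → 2 ('ca')
  [11] 0/6 → 1 ('c')
  [12] 6/13 → 3 ('cbd')
  [13] 13/2 → 0 ('')
  [14] 2/8 → 2 ('da')
  [15] 8/10 → 1 ('d')
  [16] 10/15 → 1 ('d')
  [17] 15/5 → 2 ('dc')

n(n+1)/2 = 18·19/2 = 171
Σ LCP = 0 + 1 + 1 + 1 + 2 + 0 + 1 + 2 + 3 + 0 + 2 + 1 + 3 + 0 + 2 + 1 + 1 + 2 = 23
distinct = 171 − 23 = 148

148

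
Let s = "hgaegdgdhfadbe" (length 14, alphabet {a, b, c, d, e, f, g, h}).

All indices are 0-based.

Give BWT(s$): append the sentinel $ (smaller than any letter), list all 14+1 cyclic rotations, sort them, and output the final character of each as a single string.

rank  rotation         last
    0  $hgaegdgdhfadbe  e
    1  adbe$hgaegdgdhf  f
    2  aegdgdhfadbe$hg  g
    3  be$hgaegdgdhfad  d
    4  dbe$hgaegdgdhfa  a
    5  dgdhfadbe$hgaeg  g
    6  dhfadbe$hgaegdg  g
    7  e$hgaegdgdhfadb  b
    8  egdgdhfadbe$hga  a
    9  fadbe$hgaegdgdh  h
   10  gaegdgdhfadbe$h  h
   11  gdgdhfadbe$hgae  e
   12  gdhfadbe$hgaegd  d
   13  hfadbe$hgaegdgd  d
   14  hgaegdgdhfadbe$  $

efgdaggbahhedd$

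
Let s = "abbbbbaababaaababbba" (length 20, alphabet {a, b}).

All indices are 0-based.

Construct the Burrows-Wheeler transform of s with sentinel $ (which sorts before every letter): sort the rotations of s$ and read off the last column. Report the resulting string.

rank  rotation               last
    0  $abbbbbaababaaababbba  a
    1  a$abbbbbaababaaababbb  b
    2  aaababbba$abbbbbaabab  b
    3  aababaaababbba$abbbbb  b
    4  aababbba$abbbbbaababa  a
    5  abaaababbba$abbbbbaab  b
    6  ababaaababbba$abbbbba  a
    7  ababbba$abbbbbaababaa  a
    8  abbba$abbbbbaababaaab  b
    9  abbbbbaababaaababbba$  $
   10  ba$abbbbbaababaaababb  b
   11  baaababbba$abbbbbaaba  a
   12  baababaaababbba$abbbb  b
   13  babaaababbba$abbbbbaa  a
   14  babbba$abbbbbaababaaa  a
   15  bba$abbbbbaababaaabab  b
   16  bbaababaaababbba$abbb  b
   17  bbba$abbbbbaababaaaba  a
   18  bbbaababaaababbba$abb  b
   19  bbbbaababaaababbba$ab  b
   20  bbbbbaababaaababbba$a  a

abbbabaab$babaabbabba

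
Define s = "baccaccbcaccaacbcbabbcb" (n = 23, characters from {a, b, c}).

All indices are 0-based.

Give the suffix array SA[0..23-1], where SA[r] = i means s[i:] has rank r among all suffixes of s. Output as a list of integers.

[12, 18, 13, 9, 1, 4, 22, 17, 0, 19, 7, 20, 15, 11, 8, 3, 21, 16, 6, 14, 10, 2, 5]

rank | idx | suffix
   0 |  12 | aacbcbabbcb
   1 |  18 | abbcb
   2 |  13 | acbcbabbcb
   3 |   9 | accaacbcbabbcb
   4 |   1 | accaccbcaccaacbcbabbcb
   5 |   4 | accbcaccaacbcbabbcb
   6 |  22 | b
   7 |  17 | babbcb
   8 |   0 | baccaccbcaccaacbcbabbcb
   9 |  19 | bbcb
  10 |   7 | bcaccaacbcbabbcb
  11 |  20 | bcb
  12 |  15 | bcbabbcb
  13 |  11 | caacbcbabbcb
  14 |   8 | caccaacbcbabbcb
  15 |   3 | caccbcaccaacbcbabbcb
  16 |  21 | cb
  17 |  16 | cbabbcb
  18 |   6 | cbcaccaacbcbabbcb
  19 |  14 | cbcbabbcb
  20 |  10 | ccaacbcbabbcb
  21 |   2 | ccaccbcaccaacbcbabbcb
  22 |   5 | ccbcaccaacbcbabbcb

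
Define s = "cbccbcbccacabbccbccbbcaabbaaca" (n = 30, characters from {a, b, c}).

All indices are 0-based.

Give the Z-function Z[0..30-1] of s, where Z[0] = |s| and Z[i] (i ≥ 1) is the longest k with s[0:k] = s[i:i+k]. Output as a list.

Z[0]=30
i=1: i≥r, start 0; Z[1]=0
i=2: i≥r, start 0; Z[2]=1 extend→box=[2,3)
i=3: i≥r, start 0; Z[3]=3 extend→box=[3,6)
i=4: min(r-i=2, Z[1]=0)=0; Z[4]=0
i=5: min(r-i=1, Z[2]=1)=1; Z[5]=4 extend→box=[5,9)
i=6: min(r-i=3, Z[1]=0)=0; Z[6]=0
i=7: min(r-i=2, Z[2]=1)=1; Z[7]=1
i=8: min(r-i=1, Z[3]=3)=1; Z[8]=1
i=9: i≥r, start 0; Z[9]=0
i=10: i≥r, start 0; Z[10]=1 extend→box=[10,11)
i=11: i≥r, start 0; Z[11]=0
i=12: i≥r, start 0; Z[12]=0
i=13: i≥r, start 0; Z[13]=0
i=14: i≥r, start 0; Z[14]=1 extend→box=[14,15)
i=15: i≥r, start 0; Z[15]=5 extend→box=[15,20)
i=16: min(r-i=4, Z[1]=0)=0; Z[16]=0
i=17: min(r-i=3, Z[2]=1)=1; Z[17]=1
i=18: min(r-i=2, Z[3]=3)=2; Z[18]=2
i=19: min(r-i=1, Z[4]=0)=0; Z[19]=0
i=20: i≥r, start 0; Z[20]=0
i=21: i≥r, start 0; Z[21]=1 extend→box=[21,22)
i=22: i≥r, start 0; Z[22]=0
i=23: i≥r, start 0; Z[23]=0
i=24: i≥r, start 0; Z[24]=0
i=25: i≥r, start 0; Z[25]=0
i=26: i≥r, start 0; Z[26]=0
i=27: i≥r, start 0; Z[27]=0
i=28: i≥r, start 0; Z[28]=1 extend→box=[28,29)
i=29: i≥r, start 0; Z[29]=0

[30, 0, 1, 3, 0, 4, 0, 1, 1, 0, 1, 0, 0, 0, 1, 5, 0, 1, 2, 0, 0, 1, 0, 0, 0, 0, 0, 0, 1, 0]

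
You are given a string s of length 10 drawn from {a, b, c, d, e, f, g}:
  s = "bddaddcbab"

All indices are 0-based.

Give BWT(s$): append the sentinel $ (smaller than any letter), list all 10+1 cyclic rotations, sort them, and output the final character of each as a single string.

bbdac$dddba

rank  rotation     last
    0  $bddaddcbab  b
    1  ab$bddaddcb  b
    2  addcbab$bdd  d
    3  b$bddaddcba  a
    4  bab$bddaddc  c
    5  bddaddcbab$  $
    6  cbab$bddadd  d
    7  daddcbab$bd  d
    8  dcbab$bddad  d
    9  ddaddcbab$b  b
   10  ddcbab$bdda  a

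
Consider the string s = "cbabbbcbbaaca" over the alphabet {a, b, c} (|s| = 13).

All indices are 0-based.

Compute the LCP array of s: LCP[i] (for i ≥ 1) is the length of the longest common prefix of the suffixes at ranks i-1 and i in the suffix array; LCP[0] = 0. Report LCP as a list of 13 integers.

[0, 1, 1, 1, 0, 2, 1, 2, 2, 1, 0, 1, 2]

rank→(start, suffix):
  0 → (12, 'a')
  1 → (9, 'aaca')
  2 → (2, 'abbbcbbaaca')
  3 → (10, 'aca')
  4 → (8, 'baaca')
  5 → (1, 'babbbcbbaaca')
  6 → (7, 'bbaaca')
  7 → (3, 'bbbcbbaaca')
  8 → (4, 'bbcbbaaca')
  9 → (5, 'bcbbaaca')
  10 → (11, 'ca')
  11 → (0, 'cbabbbcbbaaca')
  12 → (6, 'cbbaaca')

SA = [12, 9, 2, 10, 8, 1, 7, 3, 4, 5, 11, 0, 6]
rank  pair      lcp
   1  s[12:],s[9:]  1  'a'
   2  s[9:],s[2:]  1  'a'
   3  s[2:],s[10:]  1  'a'
   4  s[10:],s[8:]  0  ''
   5  s[8:],s[1:]  2  'ba'
   6  s[1:],s[7:]  1  'b'
   7  s[7:],s[3:]  2  'bb'
   8  s[3:],s[4:]  2  'bb'
   9  s[4:],s[5:]  1  'b'
  10  s[5:],s[11:]  0  ''
  11  s[11:],s[0:]  1  'c'
  12  s[0:],s[6:]  2  'cb'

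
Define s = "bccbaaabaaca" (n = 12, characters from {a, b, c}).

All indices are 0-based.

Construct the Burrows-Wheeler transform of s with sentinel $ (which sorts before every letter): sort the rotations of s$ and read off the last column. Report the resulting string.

rank  rotation       last
    0  $bccbaaabaaca  a
    1  a$bccbaaabaac  c
    2  aaabaaca$bccb  b
    3  aabaaca$bccba  a
    4  aaca$bccbaaab  b
    5  abaaca$bccbaa  a
    6  aca$bccbaaaba  a
    7  baaabaaca$bcc  c
    8  baaca$bccbaaa  a
    9  bccbaaabaaca$  $
   10  ca$bccbaaabaa  a
   11  cbaaabaaca$bc  c
   12  ccbaaabaaca$b  b

acbabaaca$acb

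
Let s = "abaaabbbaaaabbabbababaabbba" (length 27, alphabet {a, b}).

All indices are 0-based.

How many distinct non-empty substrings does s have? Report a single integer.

rank→(start, suffix):
  0 → (26, 'a')
  1 → (8, 'aaaabbabbababaabbba')
  2 → (9, 'aaabbabbababaabbba')
  3 → (2, 'aaabbbaaaabbabbababaabbba')
  4 → (10, 'aabbabbababaabbba')
  5 → (21, 'aabbba')
  6 → (3, 'aabbbaaaabbabbababaabbba')
  7 → (0, 'abaaabbbaaaabbabbababaabbba')
  8 → (19, 'abaabbba')
  9 → (17, 'ababaabbba')
  10 → (14, 'abbababaabbba')
  11 → (11, 'abbabbababaabbba')
  12 → (22, 'abbba')
  13 → (4, 'abbbaaaabbabbababaabbba')
  14 → (25, 'ba')
  15 → (7, 'baaaabbabbababaabbba')
  16 → (1, 'baaabbbaaaabbabbababaabbba')
  17 → (20, 'baabbba')
  18 → (18, 'babaabbba')
  19 → (16, 'bababaabbba')
  20 → (13, 'babbababaabbba')
  21 → (24, 'bba')
  22 → (6, 'bbaaaabbabbababaabbba')
  23 → (15, 'bbababaabbba')
  24 → (12, 'bbabbababaabbba')
  25 → (23, 'bbba')
  26 → (5, 'bbbaaaabbabbababaabbba')

SA = [26, 8, 9, 2, 10, 21, 3, 0, 19, 17, 14, 11, 22, 4, 25, 7, 1, 20, 18, 16, 13, 24, 6, 15, 12, 23, 5]
rank  pair      lcp
   1  s[26:],s[8:]  1  'a'
   2  s[8:],s[9:]  3  'aaa'
   3  s[9:],s[2:]  5  'aaabb'
   4  s[2:],s[10:]  2  'aa'
   5  s[10:],s[21:]  4  'aabb'
   6  s[21:],s[3:]  6  'aabbba'
   7  s[3:],s[0:]  1  'a'
   8  s[0:],s[19:]  4  'abaa'
   9  s[19:],s[17:]  3  'aba'
  10  s[17:],s[14:]  2  'ab'
  11  s[14:],s[11:]  5  'abbab'
  12  s[11:],s[22:]  3  'abb'
  13  s[22:],s[4:]  5  'abbba'
  14  s[4:],s[25:]  0  ''
  15  s[25:],s[7:]  2  'ba'
  16  s[7:],s[1:]  4  'baaa'
  17  s[1:],s[20:]  3  'baa'
  18  s[20:],s[18:]  2  'ba'
  19  s[18:],s[16:]  4  'baba'
  20  s[16:],s[13:]  3  'bab'
  21  s[13:],s[24:]  1  'b'
  22  s[24:],s[6:]  3  'bba'
  23  s[6:],s[15:]  3  'bba'
  24  s[15:],s[12:]  4  'bbab'
  25  s[12:],s[23:]  2  'bb'
  26  s[23:],s[5:]  4  'bbba'

n(n+1)/2 = 27·28/2 = 378
Σ LCP = 0 + 1 + 3 + 5 + 2 + 4 + 6 + 1 + 4 + 3 + 2 + 5 + 3 + 5 + 0 + 2 + 4 + 3 + 2 + 4 + 3 + 1 + 3 + 3 + 4 + 2 + 4 = 79
distinct = 378 − 79 = 299

299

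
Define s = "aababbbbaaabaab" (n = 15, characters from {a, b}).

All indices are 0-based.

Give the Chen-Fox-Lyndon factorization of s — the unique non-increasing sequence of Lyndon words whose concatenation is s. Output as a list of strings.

emit factor 1: 'aababbbb' (i=0, period=8)
emit factor 2: 'aaabaab' (i=8, period=7)

["aababbbb", "aaabaab"]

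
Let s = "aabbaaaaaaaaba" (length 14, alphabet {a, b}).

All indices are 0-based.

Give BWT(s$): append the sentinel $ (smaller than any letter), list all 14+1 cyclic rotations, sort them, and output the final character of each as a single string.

abbaaaaaa$aaaba

rank  rotation         last
    0  $aabbaaaaaaaaba  a
    1  a$aabbaaaaaaaab  b
    2  aaaaaaaaba$aabb  b
    3  aaaaaaaba$aabba  a
    4  aaaaaaba$aabbaa  a
    5  aaaaaba$aabbaaa  a
    6  aaaaba$aabbaaaa  a
    7  aaaba$aabbaaaaa  a
    8  aaba$aabbaaaaaa  a
    9  aabbaaaaaaaaba$  $
   10  aba$aabbaaaaaaa  a
   11  abbaaaaaaaaba$a  a
   12  ba$aabbaaaaaaaa  a
   13  baaaaaaaaba$aab  b
   14  bbaaaaaaaaba$aa  a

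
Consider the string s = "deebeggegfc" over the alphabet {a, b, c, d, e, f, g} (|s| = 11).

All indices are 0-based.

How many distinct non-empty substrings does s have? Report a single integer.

60

rank→(start, suffix):
  0 → (3, 'beggegfc')
  1 → (10, 'c')
  2 → (0, 'deebeggegfc')
  3 → (2, 'ebeggegfc')
  4 → (1, 'eebeggegfc')
  5 → (7, 'egfc')
  6 → (4, 'eggegfc')
  7 → (9, 'fc')
  8 → (6, 'gegfc')
  9 → (8, 'gfc')
  10 → (5, 'ggegfc')

SA = [3, 10, 0, 2, 1, 7, 4, 9, 6, 8, 5]
rank  pair      lcp
   1  s[3:],s[10:]  0  ''
   2  s[10:],s[0:]  0  ''
   3  s[0:],s[2:]  0  ''
   4  s[2:],s[1:]  1  'e'
   5  s[1:],s[7:]  1  'e'
   6  s[7:],s[4:]  2  'eg'
   7  s[4:],s[9:]  0  ''
   8  s[9:],s[6:]  0  ''
   9  s[6:],s[8:]  1  'g'
  10  s[8:],s[5:]  1  'g'

n(n+1)/2 = 11·12/2 = 66
Σ LCP = 0 + 0 + 0 + 0 + 1 + 1 + 2 + 0 + 0 + 1 + 1 = 6
distinct = 66 − 6 = 60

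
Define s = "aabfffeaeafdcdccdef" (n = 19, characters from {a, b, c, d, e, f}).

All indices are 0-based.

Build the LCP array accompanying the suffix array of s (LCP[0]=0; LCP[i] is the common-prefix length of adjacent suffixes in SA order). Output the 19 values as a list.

sorted suffixes:
  #0 SA[0]=0  'aabfffeaeafdcdccdef'
  #1 SA[1]=1  'abfffeaeafdcdccdef'
  #2 SA[2]=7  'aeafdcdccdef'
  #3 SA[3]=9  'afdcdccdef'
  #4 SA[4]=2  'bfffeaeafdcdccdef'
  #5 SA[5]=14  'ccdef'
  #6 SA[6]=12  'cdccdef'
  #7 SA[7]=15  'cdef'
  #8 SA[8]=13  'dccdef'
  #9 SA[9]=11  'dcdccdef'
  #10 SA[10]=16  'def'
  #11 SA[11]=6  'eaeafdcdccdef'
  #12 SA[12]=8  'eafdcdccdef'
  #13 SA[13]=17  'ef'
  #14 SA[14]=18  'f'
  #15 SA[15]=10  'fdcdccdef'
  #16 SA[16]=5  'feaeafdcdccdef'
  #17 SA[17]=4  'ffeaeafdcdccdef'
  #18 SA[18]=3  'fffeaeafdcdccdef'

SA = [0, 1, 7, 9, 2, 14, 12, 15, 13, 11, 16, 6, 8, 17, 18, 10, 5, 4, 3]
[i] adj suffixes → lcp
  [1] 0/1 → 1 ('a')
  [2] 1/7 → 1 ('a')
  [3] 7/9 → 1 ('a')
  [4] 9/2 → 0 ('')
  [5] 2/14 → 0 ('')
  [6] 14/12 → 1 ('c')
  [7] 12/15 → 2 ('cd')
  [8] 15/13 → 0 ('')
  [9] 13/11 → 2 ('dc')
  [10] 11/16 → 1 ('d')
  [11] 16/6 → 0 ('')
  [12] 6/8 → 2 ('ea')
  [13] 8/17 → 1 ('e')
  [14] 17/18 → 0 ('')
  [15] 18/10 → 1 ('f')
  [16] 10/5 → 1 ('f')
  [17] 5/4 → 1 ('f')
  [18] 4/3 → 2 ('ff')

[0, 1, 1, 1, 0, 0, 1, 2, 0, 2, 1, 0, 2, 1, 0, 1, 1, 1, 2]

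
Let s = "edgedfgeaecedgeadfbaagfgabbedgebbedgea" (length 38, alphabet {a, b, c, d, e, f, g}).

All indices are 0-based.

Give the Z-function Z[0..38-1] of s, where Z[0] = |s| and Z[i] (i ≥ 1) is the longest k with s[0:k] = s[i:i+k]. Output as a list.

[38, 0, 0, 2, 0, 0, 0, 1, 0, 1, 0, 4, 0, 0, 1, 0, 0, 0, 0, 0, 0, 0, 0, 0, 0, 0, 0, 4, 0, 0, 1, 0, 0, 4, 0, 0, 1, 0]

Z[0]=38
i=1: fresh scan; Z[1]=0
i=2: fresh scan; Z[2]=0
i=3: fresh scan; Z[3]=2 scan→box=[3,5)
i=4: min(r-i=1, Z[1]=0)=0; Z[4]=0
i=5: fresh scan; Z[5]=0
i=6: fresh scan; Z[6]=0
i=7: fresh scan; Z[7]=1 scan→box=[7,8)
i=8: fresh scan; Z[8]=0
i=9: fresh scan; Z[9]=1 scan→box=[9,10)
i=10: fresh scan; Z[10]=0
i=11: fresh scan; Z[11]=4 scan→box=[11,15)
i=12: min(r-i=3, Z[1]=0)=0; Z[12]=0
i=13: min(r-i=2, Z[2]=0)=0; Z[13]=0
i=14: min(r-i=1, Z[3]=2)=1; Z[14]=1
i=15: fresh scan; Z[15]=0
i=16: fresh scan; Z[16]=0
i=17: fresh scan; Z[17]=0
i=18: fresh scan; Z[18]=0
i=19: fresh scan; Z[19]=0
i=20: fresh scan; Z[20]=0
i=21: fresh scan; Z[21]=0
i=22: fresh scan; Z[22]=0
i=23: fresh scan; Z[23]=0
i=24: fresh scan; Z[24]=0
i=25: fresh scan; Z[25]=0
i=26: fresh scan; Z[26]=0
i=27: fresh scan; Z[27]=4 scan→box=[27,31)
i=28: min(r-i=3, Z[1]=0)=0; Z[28]=0
i=29: min(r-i=2, Z[2]=0)=0; Z[29]=0
i=30: min(r-i=1, Z[3]=2)=1; Z[30]=1
i=31: fresh scan; Z[31]=0
i=32: fresh scan; Z[32]=0
i=33: fresh scan; Z[33]=4 scan→box=[33,37)
i=34: min(r-i=3, Z[1]=0)=0; Z[34]=0
i=35: min(r-i=2, Z[2]=0)=0; Z[35]=0
i=36: min(r-i=1, Z[3]=2)=1; Z[36]=1
i=37: fresh scan; Z[37]=0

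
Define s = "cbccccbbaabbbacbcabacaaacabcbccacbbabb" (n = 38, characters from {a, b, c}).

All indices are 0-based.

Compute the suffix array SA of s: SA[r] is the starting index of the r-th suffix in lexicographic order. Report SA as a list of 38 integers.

[21, 8, 22, 17, 35, 9, 25, 19, 23, 31, 13, 37, 7, 34, 18, 12, 36, 6, 33, 11, 10, 15, 26, 28, 1, 20, 16, 24, 30, 5, 32, 14, 27, 0, 29, 4, 3, 2]

sorted suffixes:
  #0 SA[0]=21  'aaacabcbccacbbabb'
  #1 SA[1]=8  'aabbbacbcabacaaacabcbccacbbabb'
  #2 SA[2]=22  'aacabcbccacbbabb'
  #3 SA[3]=17  'abacaaacabcbccacbbabb'
  #4 SA[4]=35  'abb'
  #5 SA[5]=9  'abbbacbcabacaaacabcbccacbbabb'
  #6 SA[6]=25  'abcbccacbbabb'
  #7 SA[7]=19  'acaaacabcbccacbbabb'
  #8 SA[8]=23  'acabcbccacbbabb'
  #9 SA[9]=31  'acbbabb'
  #10 SA[10]=13  'acbcabacaaacabcbccacbbabb'
  #11 SA[11]=37  'b'
  #12 SA[12]=7  'baabbbacbcabacaaacabcbccacbbabb'
  #13 SA[13]=34  'babb'
  #14 SA[14]=18  'bacaaacabcbccacbbabb'
  #15 SA[15]=12  'bacbcabacaaacabcbccacbbabb'
  #16 SA[16]=36  'bb'
  #17 SA[17]=6  'bbaabbbacbcabacaaacabcbccacbbabb'
  #18 SA[18]=33  'bbabb'
  #19 SA[19]=11  'bbacbcabacaaacabcbccacbbabb'
  #20 SA[20]=10  'bbbacbcabacaaacabcbccacbbabb'
  #21 SA[21]=15  'bcabacaaacabcbccacbbabb'
  #22 SA[22]=26  'bcbccacbbabb'
  #23 SA[23]=28  'bccacbbabb'
  #24 SA[24]=1  'bccccbbaabbbacbcabacaaacabcbccacbbabb'
  #25 SA[25]=20  'caaacabcbccacbbabb'
  #26 SA[26]=16  'cabacaaacabcbccacbbabb'
  #27 SA[27]=24  'cabcbccacbbabb'
  #28 SA[28]=30  'cacbbabb'
  #29 SA[29]=5  'cbbaabbbacbcabacaaacabcbccacbbabb'
  #30 SA[30]=32  'cbbabb'
  #31 SA[31]=14  'cbcabacaaacabcbccacbbabb'
  #32 SA[32]=27  'cbccacbbabb'
  #33 SA[33]=0  'cbccccbbaabbbacbcabacaaacabcbccacbbabb'
  #34 SA[34]=29  'ccacbbabb'
  #35 SA[35]=4  'ccbbaabbbacbcabacaaacabcbccacbbabb'
  #36 SA[36]=3  'cccbbaabbbacbcabacaaacabcbccacbbabb'
  #37 SA[37]=2  'ccccbbaabbbacbcabacaaacabcbccacbbabb'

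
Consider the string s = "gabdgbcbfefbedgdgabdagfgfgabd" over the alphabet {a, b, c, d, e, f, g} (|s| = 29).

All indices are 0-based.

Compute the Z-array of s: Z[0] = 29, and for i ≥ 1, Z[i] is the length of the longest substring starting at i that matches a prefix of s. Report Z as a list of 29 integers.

Z[0]=29
i=1: outside box; Z[1]=0
i=2: outside box; Z[2]=0
i=3: outside box; Z[3]=0
i=4: outside box; Z[4]=1 scan→box=[4,5)
i=5: outside box; Z[5]=0
i=6: outside box; Z[6]=0
i=7: outside box; Z[7]=0
i=8: outside box; Z[8]=0
i=9: outside box; Z[9]=0
i=10: outside box; Z[10]=0
i=11: outside box; Z[11]=0
i=12: outside box; Z[12]=0
i=13: outside box; Z[13]=0
i=14: outside box; Z[14]=1 scan→box=[14,15)
i=15: outside box; Z[15]=0
i=16: outside box; Z[16]=4 scan→box=[16,20)
i=17: min(r-i=3, Z[1]=0)=0; Z[17]=0
i=18: min(r-i=2, Z[2]=0)=0; Z[18]=0
i=19: min(r-i=1, Z[3]=0)=0; Z[19]=0
i=20: outside box; Z[20]=0
i=21: outside box; Z[21]=1 scan→box=[21,22)
i=22: outside box; Z[22]=0
i=23: outside box; Z[23]=1 scan→box=[23,24)
i=24: outside box; Z[24]=0
i=25: outside box; Z[25]=4 scan→box=[25,29)
i=26: min(r-i=3, Z[1]=0)=0; Z[26]=0
i=27: min(r-i=2, Z[2]=0)=0; Z[27]=0
i=28: min(r-i=1, Z[3]=0)=0; Z[28]=0

[29, 0, 0, 0, 1, 0, 0, 0, 0, 0, 0, 0, 0, 0, 1, 0, 4, 0, 0, 0, 0, 1, 0, 1, 0, 4, 0, 0, 0]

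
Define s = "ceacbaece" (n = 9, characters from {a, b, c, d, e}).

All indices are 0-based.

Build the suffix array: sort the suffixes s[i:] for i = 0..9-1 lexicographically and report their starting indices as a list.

sorted suffixes:
  #0 SA[0]=2  'acbaece'
  #1 SA[1]=5  'aece'
  #2 SA[2]=4  'baece'
  #3 SA[3]=3  'cbaece'
  #4 SA[4]=7  'ce'
  #5 SA[5]=0  'ceacbaece'
  #6 SA[6]=8  'e'
  #7 SA[7]=1  'eacbaece'
  #8 SA[8]=6  'ece'

[2, 5, 4, 3, 7, 0, 8, 1, 6]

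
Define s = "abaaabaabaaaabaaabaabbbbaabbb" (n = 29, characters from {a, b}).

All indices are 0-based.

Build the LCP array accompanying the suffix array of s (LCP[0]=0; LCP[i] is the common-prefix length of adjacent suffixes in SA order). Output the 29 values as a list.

sorted suffixes:
  #0 SA[0]=9  'aaaabaaabaabbbbaabbb'
  #1 SA[1]=10  'aaabaaabaabbbbaabbb'
  #2 SA[2]=2  'aaabaabaaaabaaabaabbbbaabbb'
  #3 SA[3]=14  'aaabaabbbbaabbb'
  #4 SA[4]=6  'aabaaaabaaabaabbbbaabbb'
  #5 SA[5]=11  'aabaaabaabbbbaabbb'
  #6 SA[6]=3  'aabaabaaaabaaabaabbbbaabbb'
  #7 SA[7]=15  'aabaabbbbaabbb'
  #8 SA[8]=24  'aabbb'
  #9 SA[9]=18  'aabbbbaabbb'
  #10 SA[10]=7  'abaaaabaaabaabbbbaabbb'
  #11 SA[11]=0  'abaaabaabaaaabaaabaabbbbaabbb'
  #12 SA[12]=12  'abaaabaabbbbaabbb'
  #13 SA[13]=4  'abaabaaaabaaabaabbbbaabbb'
  #14 SA[14]=16  'abaabbbbaabbb'
  #15 SA[15]=25  'abbb'
  #16 SA[16]=19  'abbbbaabbb'
  #17 SA[17]=28  'b'
  #18 SA[18]=8  'baaaabaaabaabbbbaabbb'
  #19 SA[19]=1  'baaabaabaaaabaaabaabbbbaabbb'
  #20 SA[20]=13  'baaabaabbbbaabbb'
  #21 SA[21]=5  'baabaaaabaaabaabbbbaabbb'
  #22 SA[22]=23  'baabbb'
  #23 SA[23]=17  'baabbbbaabbb'
  #24 SA[24]=27  'bb'
  #25 SA[25]=22  'bbaabbb'
  #26 SA[26]=26  'bbb'
  #27 SA[27]=21  'bbbaabbb'
  #28 SA[28]=20  'bbbbaabbb'

SA = [9, 10, 2, 14, 6, 11, 3, 15, 24, 18, 7, 0, 12, 4, 16, 25, 19, 28, 8, 1, 13, 5, 23, 17, 27, 22, 26, 21, 20]
[i] adj suffixes → lcp
  [1] 9/10 → 3 ('aaa')
  [2] 10/2 → 6 ('aaabaa')
  [3] 2/14 → 7 ('aaabaab')
  [4] 14/6 → 2 ('aa')
  [5] 6/11 → 6 ('aabaaa')
  [6] 11/3 → 5 ('aabaa')
  [7] 3/15 → 6 ('aabaab')
  [8] 15/24 → 3 ('aab')
  [9] 24/18 → 5 ('aabbb')
  [10] 18/7 → 1 ('a')
  [11] 7/0 → 5 ('abaaa')
  [12] 0/12 → 9 ('abaaabaab')
  [13] 12/4 → 4 ('abaa')
  [14] 4/16 → 5 ('abaab')
  [15] 16/25 → 2 ('ab')
  [16] 25/19 → 4 ('abbb')
  [17] 19/28 → 0 ('')
  [18] 28/8 → 1 ('b')
  [19] 8/1 → 4 ('baaa')
  [20] 1/13 → 8 ('baaabaab')
  [21] 13/5 → 3 ('baa')
  [22] 5/23 → 4 ('baab')
  [23] 23/17 → 6 ('baabbb')
  [24] 17/27 → 1 ('b')
  [25] 27/22 → 2 ('bb')
  [26] 22/26 → 2 ('bb')
  [27] 26/21 → 3 ('bbb')
  [28] 21/20 → 3 ('bbb')

[0, 3, 6, 7, 2, 6, 5, 6, 3, 5, 1, 5, 9, 4, 5, 2, 4, 0, 1, 4, 8, 3, 4, 6, 1, 2, 2, 3, 3]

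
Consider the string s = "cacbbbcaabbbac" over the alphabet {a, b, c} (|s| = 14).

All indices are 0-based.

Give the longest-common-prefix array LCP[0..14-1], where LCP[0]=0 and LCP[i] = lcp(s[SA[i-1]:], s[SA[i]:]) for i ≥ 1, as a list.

[0, 1, 1, 2, 0, 1, 2, 3, 2, 1, 0, 1, 2, 1]

sorted suffixes:
  #0 SA[0]=7  'aabbbac'
  #1 SA[1]=8  'abbbac'
  #2 SA[2]=12  'ac'
  #3 SA[3]=1  'acbbbcaabbbac'
  #4 SA[4]=11  'bac'
  #5 SA[5]=10  'bbac'
  #6 SA[6]=9  'bbbac'
  #7 SA[7]=3  'bbbcaabbbac'
  #8 SA[8]=4  'bbcaabbbac'
  #9 SA[9]=5  'bcaabbbac'
  #10 SA[10]=13  'c'
  #11 SA[11]=6  'caabbbac'
  #12 SA[12]=0  'cacbbbcaabbbac'
  #13 SA[13]=2  'cbbbcaabbbac'

SA = [7, 8, 12, 1, 11, 10, 9, 3, 4, 5, 13, 6, 0, 2]
[i] adj suffixes → lcp
  [1] 7/8 → 1 ('a')
  [2] 8/12 → 1 ('a')
  [3] 12/1 → 2 ('ac')
  [4] 1/11 → 0 ('')
  [5] 11/10 → 1 ('b')
  [6] 10/9 → 2 ('bb')
  [7] 9/3 → 3 ('bbb')
  [8] 3/4 → 2 ('bb')
  [9] 4/5 → 1 ('b')
  [10] 5/13 → 0 ('')
  [11] 13/6 → 1 ('c')
  [12] 6/0 → 2 ('ca')
  [13] 0/2 → 1 ('c')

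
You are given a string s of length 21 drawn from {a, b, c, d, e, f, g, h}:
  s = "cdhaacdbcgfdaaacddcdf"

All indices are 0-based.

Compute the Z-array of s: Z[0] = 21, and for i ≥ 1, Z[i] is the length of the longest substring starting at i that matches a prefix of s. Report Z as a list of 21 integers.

Z[0]=21
i=1: i≥r, start 0; Z[1]=0
i=2: i≥r, start 0; Z[2]=0
i=3: i≥r, start 0; Z[3]=0
i=4: i≥r, start 0; Z[4]=0
i=5: i≥r, start 0; Z[5]=2 grow→box=[5,7)
i=6: min(r-i=1, Z[1]=0)=0; Z[6]=0
i=7: i≥r, start 0; Z[7]=0
i=8: i≥r, start 0; Z[8]=1 grow→box=[8,9)
i=9: i≥r, start 0; Z[9]=0
i=10: i≥r, start 0; Z[10]=0
i=11: i≥r, start 0; Z[11]=0
i=12: i≥r, start 0; Z[12]=0
i=13: i≥r, start 0; Z[13]=0
i=14: i≥r, start 0; Z[14]=0
i=15: i≥r, start 0; Z[15]=2 grow→box=[15,17)
i=16: min(r-i=1, Z[1]=0)=0; Z[16]=0
i=17: i≥r, start 0; Z[17]=0
i=18: i≥r, start 0; Z[18]=2 grow→box=[18,20)
i=19: min(r-i=1, Z[1]=0)=0; Z[19]=0
i=20: i≥r, start 0; Z[20]=0

[21, 0, 0, 0, 0, 2, 0, 0, 1, 0, 0, 0, 0, 0, 0, 2, 0, 0, 2, 0, 0]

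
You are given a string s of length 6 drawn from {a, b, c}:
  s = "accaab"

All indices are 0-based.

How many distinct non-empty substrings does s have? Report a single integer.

18

rank | idx | suffix
   0 |   3 | aab
   1 |   4 | ab
   2 |   0 | accaab
   3 |   5 | b
   4 |   2 | caab
   5 |   1 | ccaab

SA = [3, 4, 0, 5, 2, 1]
i: (SA[i-1],SA[i]) lcp shared
  1: (3,4) 1 'a'
  2: (4,0) 1 'a'
  3: (0,5) 0 ''
  4: (5,2) 0 ''
  5: (2,1) 1 'c'

n(n+1)/2 = 6·7/2 = 21
Σ LCP = 0 + 1 + 1 + 0 + 0 + 1 = 3
distinct = 21 − 3 = 18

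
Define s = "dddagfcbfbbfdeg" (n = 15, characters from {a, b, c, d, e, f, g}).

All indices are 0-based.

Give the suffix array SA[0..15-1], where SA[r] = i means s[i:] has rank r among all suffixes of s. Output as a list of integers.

sorted suffixes:
  #0 SA[0]=3  'agfcbfbbfdeg'
  #1 SA[1]=9  'bbfdeg'
  #2 SA[2]=7  'bfbbfdeg'
  #3 SA[3]=10  'bfdeg'
  #4 SA[4]=6  'cbfbbfdeg'
  #5 SA[5]=2  'dagfcbfbbfdeg'
  #6 SA[6]=1  'ddagfcbfbbfdeg'
  #7 SA[7]=0  'dddagfcbfbbfdeg'
  #8 SA[8]=12  'deg'
  #9 SA[9]=13  'eg'
  #10 SA[10]=8  'fbbfdeg'
  #11 SA[11]=5  'fcbfbbfdeg'
  #12 SA[12]=11  'fdeg'
  #13 SA[13]=14  'g'
  #14 SA[14]=4  'gfcbfbbfdeg'

[3, 9, 7, 10, 6, 2, 1, 0, 12, 13, 8, 5, 11, 14, 4]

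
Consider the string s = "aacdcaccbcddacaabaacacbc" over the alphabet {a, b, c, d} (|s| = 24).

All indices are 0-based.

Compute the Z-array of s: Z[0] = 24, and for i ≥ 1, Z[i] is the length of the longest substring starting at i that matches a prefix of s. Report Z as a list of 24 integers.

[24, 1, 0, 0, 0, 1, 0, 0, 0, 0, 0, 0, 1, 0, 2, 1, 0, 3, 1, 0, 1, 0, 0, 0]

Z[0]=24
i=1: outside box; Z[1]=1 grow→box=[1,2)
i=2: outside box; Z[2]=0
i=3: outside box; Z[3]=0
i=4: outside box; Z[4]=0
i=5: outside box; Z[5]=1 grow→box=[5,6)
i=6: outside box; Z[6]=0
i=7: outside box; Z[7]=0
i=8: outside box; Z[8]=0
i=9: outside box; Z[9]=0
i=10: outside box; Z[10]=0
i=11: outside box; Z[11]=0
i=12: outside box; Z[12]=1 grow→box=[12,13)
i=13: outside box; Z[13]=0
i=14: outside box; Z[14]=2 grow→box=[14,16)
i=15: min(r-i=1, Z[1]=1)=1; Z[15]=1
i=16: outside box; Z[16]=0
i=17: outside box; Z[17]=3 grow→box=[17,20)
i=18: min(r-i=2, Z[1]=1)=1; Z[18]=1
i=19: min(r-i=1, Z[2]=0)=0; Z[19]=0
i=20: outside box; Z[20]=1 grow→box=[20,21)
i=21: outside box; Z[21]=0
i=22: outside box; Z[22]=0
i=23: outside box; Z[23]=0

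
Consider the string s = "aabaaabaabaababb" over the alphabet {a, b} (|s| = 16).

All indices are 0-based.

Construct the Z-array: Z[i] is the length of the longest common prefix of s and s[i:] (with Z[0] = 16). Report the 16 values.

Z[0]=16
i=1: fresh scan; Z[1]=1 scan→box=[1,2)
i=2: fresh scan; Z[2]=0
i=3: fresh scan; Z[3]=2 scan→box=[3,5)
i=4: min(r-i=1, Z[1]=1)=1; Z[4]=5 scan→box=[4,9)
i=5: min(r-i=4, Z[1]=1)=1; Z[5]=1
i=6: min(r-i=3, Z[2]=0)=0; Z[6]=0
i=7: min(r-i=2, Z[3]=2)=2; Z[7]=5 scan→box=[7,12)
i=8: min(r-i=4, Z[1]=1)=1; Z[8]=1
i=9: min(r-i=3, Z[2]=0)=0; Z[9]=0
i=10: min(r-i=2, Z[3]=2)=2; Z[10]=4 scan→box=[10,14)
i=11: min(r-i=3, Z[1]=1)=1; Z[11]=1
i=12: min(r-i=2, Z[2]=0)=0; Z[12]=0
i=13: min(r-i=1, Z[3]=2)=1; Z[13]=1
i=14: fresh scan; Z[14]=0
i=15: fresh scan; Z[15]=0

[16, 1, 0, 2, 5, 1, 0, 5, 1, 0, 4, 1, 0, 1, 0, 0]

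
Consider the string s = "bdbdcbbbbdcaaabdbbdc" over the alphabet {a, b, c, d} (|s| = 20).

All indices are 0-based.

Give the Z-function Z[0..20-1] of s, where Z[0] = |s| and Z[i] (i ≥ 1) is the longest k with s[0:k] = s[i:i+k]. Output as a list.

[20, 0, 2, 0, 0, 1, 1, 1, 2, 0, 0, 0, 0, 0, 3, 0, 1, 2, 0, 0]

Z[0]=20
i=1: fresh scan; Z[1]=0
i=2: fresh scan; Z[2]=2 grow→box=[2,4)
i=3: min(r-i=1, Z[1]=0)=0; Z[3]=0
i=4: fresh scan; Z[4]=0
i=5: fresh scan; Z[5]=1 grow→box=[5,6)
i=6: fresh scan; Z[6]=1 grow→box=[6,7)
i=7: fresh scan; Z[7]=1 grow→box=[7,8)
i=8: fresh scan; Z[8]=2 grow→box=[8,10)
i=9: min(r-i=1, Z[1]=0)=0; Z[9]=0
i=10: fresh scan; Z[10]=0
i=11: fresh scan; Z[11]=0
i=12: fresh scan; Z[12]=0
i=13: fresh scan; Z[13]=0
i=14: fresh scan; Z[14]=3 grow→box=[14,17)
i=15: min(r-i=2, Z[1]=0)=0; Z[15]=0
i=16: min(r-i=1, Z[2]=2)=1; Z[16]=1
i=17: fresh scan; Z[17]=2 grow→box=[17,19)
i=18: min(r-i=1, Z[1]=0)=0; Z[18]=0
i=19: fresh scan; Z[19]=0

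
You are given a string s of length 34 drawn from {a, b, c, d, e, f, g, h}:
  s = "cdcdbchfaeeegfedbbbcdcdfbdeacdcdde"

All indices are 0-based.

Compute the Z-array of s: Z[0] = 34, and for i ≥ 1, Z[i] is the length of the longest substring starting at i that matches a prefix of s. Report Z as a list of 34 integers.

Z[0]=34
i=1: i≥r, start 0; Z[1]=0
i=2: i≥r, start 0; Z[2]=2 grow→box=[2,4)
i=3: min(r-i=1, Z[1]=0)=0; Z[3]=0
i=4: i≥r, start 0; Z[4]=0
i=5: i≥r, start 0; Z[5]=1 grow→box=[5,6)
i=6: i≥r, start 0; Z[6]=0
i=7: i≥r, start 0; Z[7]=0
i=8: i≥r, start 0; Z[8]=0
i=9: i≥r, start 0; Z[9]=0
i=10: i≥r, start 0; Z[10]=0
i=11: i≥r, start 0; Z[11]=0
i=12: i≥r, start 0; Z[12]=0
i=13: i≥r, start 0; Z[13]=0
i=14: i≥r, start 0; Z[14]=0
i=15: i≥r, start 0; Z[15]=0
i=16: i≥r, start 0; Z[16]=0
i=17: i≥r, start 0; Z[17]=0
i=18: i≥r, start 0; Z[18]=0
i=19: i≥r, start 0; Z[19]=4 grow→box=[19,23)
i=20: min(r-i=3, Z[1]=0)=0; Z[20]=0
i=21: min(r-i=2, Z[2]=2)=2; Z[21]=2
i=22: min(r-i=1, Z[3]=0)=0; Z[22]=0
i=23: i≥r, start 0; Z[23]=0
i=24: i≥r, start 0; Z[24]=0
i=25: i≥r, start 0; Z[25]=0
i=26: i≥r, start 0; Z[26]=0
i=27: i≥r, start 0; Z[27]=0
i=28: i≥r, start 0; Z[28]=4 grow→box=[28,32)
i=29: min(r-i=3, Z[1]=0)=0; Z[29]=0
i=30: min(r-i=2, Z[2]=2)=2; Z[30]=2
i=31: min(r-i=1, Z[3]=0)=0; Z[31]=0
i=32: i≥r, start 0; Z[32]=0
i=33: i≥r, start 0; Z[33]=0

[34, 0, 2, 0, 0, 1, 0, 0, 0, 0, 0, 0, 0, 0, 0, 0, 0, 0, 0, 4, 0, 2, 0, 0, 0, 0, 0, 0, 4, 0, 2, 0, 0, 0]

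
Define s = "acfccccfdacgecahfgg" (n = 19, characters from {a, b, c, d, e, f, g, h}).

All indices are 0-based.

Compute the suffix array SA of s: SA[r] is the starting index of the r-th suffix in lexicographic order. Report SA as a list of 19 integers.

sorted suffixes:
  #0 SA[0]=0  'acfccccfdacgecahfgg'
  #1 SA[1]=9  'acgecahfgg'
  #2 SA[2]=14  'ahfgg'
  #3 SA[3]=13  'cahfgg'
  #4 SA[4]=3  'ccccfdacgecahfgg'
  #5 SA[5]=4  'cccfdacgecahfgg'
  #6 SA[6]=5  'ccfdacgecahfgg'
  #7 SA[7]=1  'cfccccfdacgecahfgg'
  #8 SA[8]=6  'cfdacgecahfgg'
  #9 SA[9]=10  'cgecahfgg'
  #10 SA[10]=8  'dacgecahfgg'
  #11 SA[11]=12  'ecahfgg'
  #12 SA[12]=2  'fccccfdacgecahfgg'
  #13 SA[13]=7  'fdacgecahfgg'
  #14 SA[14]=16  'fgg'
  #15 SA[15]=18  'g'
  #16 SA[16]=11  'gecahfgg'
  #17 SA[17]=17  'gg'
  #18 SA[18]=15  'hfgg'

[0, 9, 14, 13, 3, 4, 5, 1, 6, 10, 8, 12, 2, 7, 16, 18, 11, 17, 15]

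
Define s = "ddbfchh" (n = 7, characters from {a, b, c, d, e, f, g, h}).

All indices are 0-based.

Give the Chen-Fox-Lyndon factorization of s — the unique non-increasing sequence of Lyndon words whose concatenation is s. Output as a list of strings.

emit factor 1: 'd' (i=0, period=1)
emit factor 2: 'd' (i=1, period=1)
emit factor 3: 'bfchh' (i=2, period=5)

["d", "d", "bfchh"]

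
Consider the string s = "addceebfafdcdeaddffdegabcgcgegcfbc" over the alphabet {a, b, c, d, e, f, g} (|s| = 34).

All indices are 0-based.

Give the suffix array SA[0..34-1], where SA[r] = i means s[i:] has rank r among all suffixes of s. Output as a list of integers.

sorted suffixes:
  #0 SA[0]=22  'abcgcgegcfbc'
  #1 SA[1]=0  'addceebfafdcdeaddffdegabcgcgegcfbc'
  #2 SA[2]=14  'addffdegabcgcgegcfbc'
  #3 SA[3]=8  'afdcdeaddffdegabcgcgegcfbc'
  #4 SA[4]=32  'bc'
  #5 SA[5]=23  'bcgcgegcfbc'
  #6 SA[6]=6  'bfafdcdeaddffdegabcgcgegcfbc'
  #7 SA[7]=33  'c'
  #8 SA[8]=11  'cdeaddffdegabcgcgegcfbc'
  #9 SA[9]=3  'ceebfafdcdeaddffdegabcgcgegcfbc'
  #10 SA[10]=30  'cfbc'
  #11 SA[11]=24  'cgcgegcfbc'
  #12 SA[12]=26  'cgegcfbc'
  #13 SA[13]=10  'dcdeaddffdegabcgcgegcfbc'
  #14 SA[14]=2  'dceebfafdcdeaddffdegabcgcgegcfbc'
  #15 SA[15]=1  'ddceebfafdcdeaddffdegabcgcgegcfbc'
  #16 SA[16]=15  'ddffdegabcgcgegcfbc'
  #17 SA[17]=12  'deaddffdegabcgcgegcfbc'
  #18 SA[18]=19  'degabcgcgegcfbc'
  #19 SA[19]=16  'dffdegabcgcgegcfbc'
  #20 SA[20]=13  'eaddffdegabcgcgegcfbc'
  #21 SA[21]=5  'ebfafdcdeaddffdegabcgcgegcfbc'
  #22 SA[22]=4  'eebfafdcdeaddffdegabcgcgegcfbc'
  #23 SA[23]=20  'egabcgcgegcfbc'
  #24 SA[24]=28  'egcfbc'
  #25 SA[25]=7  'fafdcdeaddffdegabcgcgegcfbc'
  #26 SA[26]=31  'fbc'
  #27 SA[27]=9  'fdcdeaddffdegabcgcgegcfbc'
  #28 SA[28]=18  'fdegabcgcgegcfbc'
  #29 SA[29]=17  'ffdegabcgcgegcfbc'
  #30 SA[30]=21  'gabcgcgegcfbc'
  #31 SA[31]=29  'gcfbc'
  #32 SA[32]=25  'gcgegcfbc'
  #33 SA[33]=27  'gegcfbc'

[22, 0, 14, 8, 32, 23, 6, 33, 11, 3, 30, 24, 26, 10, 2, 1, 15, 12, 19, 16, 13, 5, 4, 20, 28, 7, 31, 9, 18, 17, 21, 29, 25, 27]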